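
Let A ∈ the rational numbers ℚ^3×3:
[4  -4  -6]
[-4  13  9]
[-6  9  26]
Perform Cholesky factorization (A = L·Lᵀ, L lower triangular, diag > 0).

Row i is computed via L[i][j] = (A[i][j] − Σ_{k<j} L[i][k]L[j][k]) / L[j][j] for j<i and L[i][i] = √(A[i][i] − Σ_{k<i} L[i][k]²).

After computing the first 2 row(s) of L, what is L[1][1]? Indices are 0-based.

L[1][1] = 3

Step 1: L[0][0] = √(4) = 2.
  L[1][0] = (-4) / L[0][0] = -2.
Step 2: L[1][1] = √(9) = 3.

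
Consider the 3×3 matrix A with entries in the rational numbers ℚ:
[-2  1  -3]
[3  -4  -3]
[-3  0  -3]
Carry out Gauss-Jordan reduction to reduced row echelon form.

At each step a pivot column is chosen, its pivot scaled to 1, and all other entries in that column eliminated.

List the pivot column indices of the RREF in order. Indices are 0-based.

pivot columns: 0, 1, 2

step 1: normalize row 0 (÷-2) = (1, -1/2, 3/2)
  row 1: subtract 3×row0 = (0, -5/2, -15/2)
  row 2: subtract -3×row0 = (0, -3/2, 3/2)
step 2: normalize row 1 (÷-5/2) = (0, 1, 3)
  row 0: subtract -1/2×row1 = (1, 0, 3)
  row 2: subtract -3/2×row1 = (0, 0, 6)
step 3: normalize row 2 (÷6) = (0, 0, 1)
  row 0: subtract 3×row2 = (1, 0, 0)
  row 1: subtract 3×row2 = (0, 1, 0)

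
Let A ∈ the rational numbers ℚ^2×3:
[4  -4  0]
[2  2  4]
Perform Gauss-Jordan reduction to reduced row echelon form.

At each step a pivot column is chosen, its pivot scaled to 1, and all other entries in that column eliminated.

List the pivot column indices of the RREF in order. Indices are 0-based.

pivot(0,0)=4: scale R0 → (1, -1, 0)
  clear (1,0): R1 −= (2)R0 → (0, 4, 4)
pivot(1,1)=4: scale R1 → (0, 1, 1)
  clear (0,1): R0 −= (-1)R1 → (1, 0, 1)

pivot columns: 0, 1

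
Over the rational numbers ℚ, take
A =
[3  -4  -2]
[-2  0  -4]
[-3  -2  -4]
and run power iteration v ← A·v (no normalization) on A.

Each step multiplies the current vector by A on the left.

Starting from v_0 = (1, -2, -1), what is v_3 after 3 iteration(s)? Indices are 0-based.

v_3 = (373, 210, 281)

v_0 = (1, -2, -1).
v_1 = A·v_0 = (13, 2, 5).
v_2 = A·v_1 = (21, -46, -63).
v_3 = A·v_2 = (373, 210, 281).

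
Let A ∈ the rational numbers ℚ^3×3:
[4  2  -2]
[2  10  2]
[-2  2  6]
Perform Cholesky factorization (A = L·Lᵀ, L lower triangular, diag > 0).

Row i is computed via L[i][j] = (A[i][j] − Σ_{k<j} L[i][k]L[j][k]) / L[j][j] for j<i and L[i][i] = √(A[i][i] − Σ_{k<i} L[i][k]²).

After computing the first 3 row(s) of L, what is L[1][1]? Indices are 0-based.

L[1][1] = 3

Step 1: L[0][0] = √(4) = 2.
  L[1][0] = (2) / L[0][0] = 1.
Step 2: L[1][1] = √(9) = 3.
  L[2][0] = (-2) / L[0][0] = -1.
  L[2][1] = (3) / L[1][1] = 1.
Step 3: L[2][2] = √(4) = 2.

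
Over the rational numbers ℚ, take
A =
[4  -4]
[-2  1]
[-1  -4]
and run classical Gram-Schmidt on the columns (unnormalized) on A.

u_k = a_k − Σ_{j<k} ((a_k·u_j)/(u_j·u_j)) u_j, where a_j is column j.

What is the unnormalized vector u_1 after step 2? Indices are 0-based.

Step 1: u_0 = a_0 = (4, -2, -1).
Step 2: u_1 = a_1 − (-2/3)·u_0 = (-4/3, -1/3, -14/3).

u_1 = (-4/3, -1/3, -14/3)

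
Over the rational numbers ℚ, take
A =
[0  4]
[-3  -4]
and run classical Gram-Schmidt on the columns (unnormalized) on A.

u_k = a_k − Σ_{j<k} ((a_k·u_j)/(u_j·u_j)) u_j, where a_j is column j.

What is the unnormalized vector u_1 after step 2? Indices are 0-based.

Step 1: u_0 = a_0 = (0, -3).
Step 2: u_1 = a_1 − (4/3)·u_0 = (4, 0).

u_1 = (4, 0)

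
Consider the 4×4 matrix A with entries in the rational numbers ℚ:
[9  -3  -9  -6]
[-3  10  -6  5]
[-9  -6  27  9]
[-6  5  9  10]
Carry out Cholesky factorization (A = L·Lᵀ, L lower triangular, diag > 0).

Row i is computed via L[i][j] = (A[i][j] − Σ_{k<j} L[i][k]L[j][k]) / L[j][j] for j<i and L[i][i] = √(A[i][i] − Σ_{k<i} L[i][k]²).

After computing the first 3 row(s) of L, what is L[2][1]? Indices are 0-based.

L[2][1] = -3

Step 1: L[0][0] = √(9) = 3.
  L[1][0] = (-3) / L[0][0] = -1.
Step 2: L[1][1] = √(9) = 3.
  L[2][0] = (-9) / L[0][0] = -3.
  L[2][1] = (-9) / L[1][1] = -3.
Step 3: L[2][2] = √(9) = 3.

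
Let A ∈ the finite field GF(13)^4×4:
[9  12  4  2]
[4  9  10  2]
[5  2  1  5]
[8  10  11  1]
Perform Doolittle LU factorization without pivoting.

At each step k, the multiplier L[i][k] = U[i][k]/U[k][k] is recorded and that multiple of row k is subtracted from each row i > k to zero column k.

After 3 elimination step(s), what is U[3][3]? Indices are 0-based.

U[3][3] = 9

[col 0] pivot 9
  R1 -= 12*R0 → (0, 8, 1, 4)  (L[1][0] := 12)
  R2 -= 2*R0 → (0, 4, 6, 1)  (L[2][0] := 2)
  R3 -= 11*R0 → (0, 8, 6, 5)  (L[3][0] := 11)
[col 1] pivot 8
  R2 -= 7*R1 → (0, 0, 12, 12)  (L[2][1] := 7)
  R3 -= 1*R1 → (0, 0, 5, 1)  (L[3][1] := 1)
[col 2] pivot 12
  R3 -= 8*R2 → (0, 0, 0, 9)  (L[3][2] := 8)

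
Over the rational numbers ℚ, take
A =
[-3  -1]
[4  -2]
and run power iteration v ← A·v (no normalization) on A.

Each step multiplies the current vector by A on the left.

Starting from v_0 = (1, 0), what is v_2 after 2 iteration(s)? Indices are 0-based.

v_0 = (1, 0).
v_1 = A·v_0 = (-3, 4).
v_2 = A·v_1 = (5, -20).

v_2 = (5, -20)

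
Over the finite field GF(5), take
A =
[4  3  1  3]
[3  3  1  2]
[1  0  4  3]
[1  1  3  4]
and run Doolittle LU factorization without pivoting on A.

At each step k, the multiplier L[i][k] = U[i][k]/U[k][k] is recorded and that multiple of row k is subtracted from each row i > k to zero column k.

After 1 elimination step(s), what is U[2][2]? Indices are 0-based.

U[2][2] = 0

[col 0] pivot 4
  R1 -= 2*R0 → (0, 2, 4, 1)  (L[1][0] := 2)
  R2 -= 4*R0 → (0, 3, 0, 1)  (L[2][0] := 4)
  R3 -= 4*R0 → (0, 4, 4, 2)  (L[3][0] := 4)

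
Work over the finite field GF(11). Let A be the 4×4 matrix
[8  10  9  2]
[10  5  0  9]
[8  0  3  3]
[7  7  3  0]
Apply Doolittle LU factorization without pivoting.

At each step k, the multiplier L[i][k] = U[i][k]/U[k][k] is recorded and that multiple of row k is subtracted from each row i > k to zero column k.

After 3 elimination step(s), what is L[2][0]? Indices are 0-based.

[col 0] pivot 8
  R1 -= 4*R0 → (0, 9, 8, 1)  (L[1][0] := 4)
  R2 -= 1*R0 → (0, 1, 5, 1)  (L[2][0] := 1)
  R3 -= 5*R0 → (0, 1, 2, 1)  (L[3][0] := 5)
[col 1] pivot 9
  R2 -= 5*R1 → (0, 0, 9, 7)  (L[2][1] := 5)
  R3 -= 5*R1 → (0, 0, 6, 7)  (L[3][1] := 5)
[col 2] pivot 9
  R3 -= 8*R2 → (0, 0, 0, 6)  (L[3][2] := 8)

L[2][0] = 1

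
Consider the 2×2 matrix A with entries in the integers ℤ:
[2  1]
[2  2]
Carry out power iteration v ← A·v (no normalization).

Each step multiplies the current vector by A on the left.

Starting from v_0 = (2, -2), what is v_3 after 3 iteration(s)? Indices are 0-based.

v_3 = (12, 16)

v_0 = (2, -2).
v_1 = A·v_0 = (2, 0).
v_2 = A·v_1 = (4, 4).
v_3 = A·v_2 = (12, 16).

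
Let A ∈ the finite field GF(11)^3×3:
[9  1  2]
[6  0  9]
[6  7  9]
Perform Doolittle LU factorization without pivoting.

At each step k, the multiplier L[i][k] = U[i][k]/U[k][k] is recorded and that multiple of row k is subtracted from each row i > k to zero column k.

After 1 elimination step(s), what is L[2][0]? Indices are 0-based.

k=0: U[0][0]=9
  eliminate (1,0): mult=8, new row 1: (0, 3, 4); set L[1][0]=8
  eliminate (2,0): mult=8, new row 2: (0, 10, 4); set L[2][0]=8

L[2][0] = 8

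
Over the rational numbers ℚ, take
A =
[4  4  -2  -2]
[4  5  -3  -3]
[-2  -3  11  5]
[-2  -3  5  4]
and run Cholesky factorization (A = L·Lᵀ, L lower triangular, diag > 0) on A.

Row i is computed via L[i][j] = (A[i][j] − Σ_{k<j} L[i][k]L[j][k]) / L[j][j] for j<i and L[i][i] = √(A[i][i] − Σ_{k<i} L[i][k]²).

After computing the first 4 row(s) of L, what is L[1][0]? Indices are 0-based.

L[1][0] = 2

Step 1: L[0][0] = √(4) = 2.
  L[1][0] = (4) / L[0][0] = 2.
Step 2: L[1][1] = √(1) = 1.
  L[2][0] = (-2) / L[0][0] = -1.
  L[2][1] = (-1) / L[1][1] = -1.
Step 3: L[2][2] = √(9) = 3.
  L[3][0] = (-2) / L[0][0] = -1.
  L[3][1] = (-1) / L[1][1] = -1.
  L[3][2] = (3) / L[2][2] = 1.
Step 4: L[3][3] = √(1) = 1.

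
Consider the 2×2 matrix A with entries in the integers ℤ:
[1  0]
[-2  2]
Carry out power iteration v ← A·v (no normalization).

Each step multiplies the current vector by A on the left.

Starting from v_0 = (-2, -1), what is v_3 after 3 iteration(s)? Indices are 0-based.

v_3 = (-2, 20)

v_0 = (-2, -1).
v_1 = A·v_0 = (-2, 2).
v_2 = A·v_1 = (-2, 8).
v_3 = A·v_2 = (-2, 20).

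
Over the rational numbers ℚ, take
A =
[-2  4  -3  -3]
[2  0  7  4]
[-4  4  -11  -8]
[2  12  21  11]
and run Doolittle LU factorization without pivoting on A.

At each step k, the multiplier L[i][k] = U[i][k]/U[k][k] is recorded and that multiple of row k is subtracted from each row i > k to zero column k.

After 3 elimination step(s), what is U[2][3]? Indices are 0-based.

U[2][3] = -1

[col 0] pivot -2
  R1 -= -1*R0 → (0, 4, 4, 1)  (L[1][0] := -1)
  R2 -= 2*R0 → (0, -4, -5, -2)  (L[2][0] := 2)
  R3 -= -1*R0 → (0, 16, 18, 8)  (L[3][0] := -1)
[col 1] pivot 4
  R2 -= -1*R1 → (0, 0, -1, -1)  (L[2][1] := -1)
  R3 -= 4*R1 → (0, 0, 2, 4)  (L[3][1] := 4)
[col 2] pivot -1
  R3 -= -2*R2 → (0, 0, 0, 2)  (L[3][2] := -2)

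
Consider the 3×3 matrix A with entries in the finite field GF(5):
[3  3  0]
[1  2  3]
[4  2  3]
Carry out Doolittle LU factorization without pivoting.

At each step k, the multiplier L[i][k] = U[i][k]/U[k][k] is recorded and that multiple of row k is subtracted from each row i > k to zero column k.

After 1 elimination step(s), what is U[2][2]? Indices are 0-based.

U[2][2] = 3

k=0: U[0][0]=3
  eliminate (1,0): mult=2, new row 1: (0, 1, 3); set L[1][0]=2
  eliminate (2,0): mult=3, new row 2: (0, 3, 3); set L[2][0]=3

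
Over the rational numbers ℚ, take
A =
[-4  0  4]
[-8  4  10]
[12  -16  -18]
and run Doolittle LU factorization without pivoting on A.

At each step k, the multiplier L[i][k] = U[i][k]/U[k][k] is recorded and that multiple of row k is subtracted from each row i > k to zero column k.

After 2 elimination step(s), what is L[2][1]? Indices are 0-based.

L[2][1] = -4

k=0: U[0][0]=-4
  eliminate (1,0): mult=2, new row 1: (0, 4, 2); set L[1][0]=2
  eliminate (2,0): mult=-3, new row 2: (0, -16, -6); set L[2][0]=-3
k=1: U[1][1]=4
  eliminate (2,1): mult=-4, new row 2: (0, 0, 2); set L[2][1]=-4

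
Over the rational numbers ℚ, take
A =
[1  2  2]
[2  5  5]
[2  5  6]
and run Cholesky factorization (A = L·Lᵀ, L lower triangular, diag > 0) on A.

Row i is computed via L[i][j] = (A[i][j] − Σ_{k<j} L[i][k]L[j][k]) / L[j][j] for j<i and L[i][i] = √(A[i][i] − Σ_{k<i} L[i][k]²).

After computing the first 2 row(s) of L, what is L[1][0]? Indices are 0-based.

Step 1: L[0][0] = √(1) = 1.
  L[1][0] = (2) / L[0][0] = 2.
Step 2: L[1][1] = √(1) = 1.

L[1][0] = 2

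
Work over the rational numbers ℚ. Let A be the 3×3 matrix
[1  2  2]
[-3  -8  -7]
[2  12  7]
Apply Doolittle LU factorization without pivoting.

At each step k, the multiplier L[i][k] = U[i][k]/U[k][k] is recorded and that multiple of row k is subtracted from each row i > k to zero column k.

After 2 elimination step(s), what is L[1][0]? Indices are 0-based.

k=0: U[0][0]=1
  eliminate (1,0): mult=-3, new row 1: (0, -2, -1); set L[1][0]=-3
  eliminate (2,0): mult=2, new row 2: (0, 8, 3); set L[2][0]=2
k=1: U[1][1]=-2
  eliminate (2,1): mult=-4, new row 2: (0, 0, -1); set L[2][1]=-4

L[1][0] = -3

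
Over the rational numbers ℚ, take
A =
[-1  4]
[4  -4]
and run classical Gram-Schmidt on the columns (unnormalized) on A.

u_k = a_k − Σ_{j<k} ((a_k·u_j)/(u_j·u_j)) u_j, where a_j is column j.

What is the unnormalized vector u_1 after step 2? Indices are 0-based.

u_1 = (48/17, 12/17)

Step 1: u_0 = a_0 = (-1, 4).
Step 2: u_1 = a_1 − (-20/17)·u_0 = (48/17, 12/17).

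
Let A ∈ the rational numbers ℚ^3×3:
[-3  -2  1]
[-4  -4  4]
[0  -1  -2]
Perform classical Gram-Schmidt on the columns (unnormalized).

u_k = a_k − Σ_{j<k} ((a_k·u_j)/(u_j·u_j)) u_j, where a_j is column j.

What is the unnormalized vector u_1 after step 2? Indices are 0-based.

Step 1: u_0 = a_0 = (-3, -4, 0).
Step 2: u_1 = a_1 − (22/25)·u_0 = (16/25, -12/25, -1).

u_1 = (16/25, -12/25, -1)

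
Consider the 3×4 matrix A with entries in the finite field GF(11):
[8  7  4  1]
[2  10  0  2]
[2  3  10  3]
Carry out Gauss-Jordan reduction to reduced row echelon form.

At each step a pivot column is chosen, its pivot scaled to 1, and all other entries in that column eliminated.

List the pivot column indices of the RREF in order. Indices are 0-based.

pivot columns: 0, 1, 2

[1] R0 /= 8  ⇒  (1, 5, 6, 7)
     R1 -= 2·R0  ⇒  (0, 0, 10, 10)
     R2 -= 2·R0  ⇒  (0, 4, 9, 0)
[2] R1 <-> R2
[2] R1 /= 4  ⇒  (0, 1, 5, 0)
     R0 -= 5·R1  ⇒  (1, 0, 3, 7)
[3] R2 /= 10  ⇒  (0, 0, 1, 1)
     R0 -= 3·R2  ⇒  (1, 0, 0, 4)
     R1 -= 5·R2  ⇒  (0, 1, 0, 6)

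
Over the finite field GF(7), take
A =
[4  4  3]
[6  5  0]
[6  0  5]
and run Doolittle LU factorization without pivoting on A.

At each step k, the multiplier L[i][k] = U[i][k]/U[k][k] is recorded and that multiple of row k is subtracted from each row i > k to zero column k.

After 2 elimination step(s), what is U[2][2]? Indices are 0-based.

U[2][2] = 3

Step 1: pivot at (0,0) is 4.
  row1 ← row1 − (5)·row0  ⇒  L[1][0]=5, U row1=(0, 6, 6)
  row2 ← row2 − (5)·row0  ⇒  L[2][0]=5, U row2=(0, 1, 4)
Step 2: pivot at (1,1) is 6.
  row2 ← row2 − (6)·row1  ⇒  L[2][1]=6, U row2=(0, 0, 3)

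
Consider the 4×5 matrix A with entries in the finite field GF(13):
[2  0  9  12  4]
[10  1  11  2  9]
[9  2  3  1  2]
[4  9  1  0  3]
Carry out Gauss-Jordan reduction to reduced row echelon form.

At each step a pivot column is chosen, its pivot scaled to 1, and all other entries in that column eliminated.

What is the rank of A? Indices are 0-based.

rank = 4

step 1: normalize row 0 (÷2) = (1, 0, 11, 6, 2)
  row 1: subtract 10×row0 = (0, 1, 5, 7, 2)
  row 2: subtract 9×row0 = (0, 2, 8, 12, 10)
  row 3: subtract 4×row0 = (0, 9, 9, 2, 8)
step 2: normalize row 1 (÷1) = (0, 1, 5, 7, 2)
  row 2: subtract 2×row1 = (0, 0, 11, 11, 6)
  row 3: subtract 9×row1 = (0, 0, 3, 4, 3)
step 3: normalize row 2 (÷11) = (0, 0, 1, 1, 10)
  row 0: subtract 11×row2 = (1, 0, 0, 8, 9)
  row 1: subtract 5×row2 = (0, 1, 0, 2, 4)
  row 3: subtract 3×row2 = (0, 0, 0, 1, 12)
step 4: normalize row 3 (÷1) = (0, 0, 0, 1, 12)
  row 0: subtract 8×row3 = (1, 0, 0, 0, 4)
  row 1: subtract 2×row3 = (0, 1, 0, 0, 6)
  row 2: subtract 1×row3 = (0, 0, 1, 0, 11)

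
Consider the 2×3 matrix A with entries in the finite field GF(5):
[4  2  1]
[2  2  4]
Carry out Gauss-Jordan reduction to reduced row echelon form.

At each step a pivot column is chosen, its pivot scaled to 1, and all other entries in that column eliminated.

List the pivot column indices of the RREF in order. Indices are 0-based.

pivot columns: 0, 1

[1] R0 /= 4  ⇒  (1, 3, 4)
     R1 -= 2·R0  ⇒  (0, 1, 1)
[2] R1 /= 1  ⇒  (0, 1, 1)
     R0 -= 3·R1  ⇒  (1, 0, 1)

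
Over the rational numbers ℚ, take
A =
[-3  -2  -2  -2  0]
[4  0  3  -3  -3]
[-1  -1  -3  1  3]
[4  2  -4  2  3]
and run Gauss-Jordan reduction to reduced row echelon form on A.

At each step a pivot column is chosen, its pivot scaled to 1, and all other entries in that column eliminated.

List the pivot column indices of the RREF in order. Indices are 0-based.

pivot columns: 0, 1, 2, 3

step 1: normalize row 0 (÷-3) = (1, 2/3, 2/3, 2/3, 0)
  row 1: subtract 4×row0 = (0, -8/3, 1/3, -17/3, -3)
  row 2: subtract -1×row0 = (0, -1/3, -7/3, 5/3, 3)
  row 3: subtract 4×row0 = (0, -2/3, -20/3, -2/3, 3)
step 2: normalize row 1 (÷-8/3) = (0, 1, -1/8, 17/8, 9/8)
  row 0: subtract 2/3×row1 = (1, 0, 3/4, -3/4, -3/4)
  row 2: subtract -1/3×row1 = (0, 0, -19/8, 19/8, 27/8)
  row 3: subtract -2/3×row1 = (0, 0, -27/4, 3/4, 15/4)
step 3: normalize row 2 (÷-19/8) = (0, 0, 1, -1, -27/19)
  row 0: subtract 3/4×row2 = (1, 0, 0, 0, 6/19)
  row 1: subtract -1/8×row2 = (0, 1, 0, 2, 18/19)
  row 3: subtract -27/4×row2 = (0, 0, 0, -6, -111/19)
step 4: normalize row 3 (÷-6) = (0, 0, 0, 1, 37/38)
  row 1: subtract 2×row3 = (0, 1, 0, 0, -1)
  row 2: subtract -1×row3 = (0, 0, 1, 0, -17/38)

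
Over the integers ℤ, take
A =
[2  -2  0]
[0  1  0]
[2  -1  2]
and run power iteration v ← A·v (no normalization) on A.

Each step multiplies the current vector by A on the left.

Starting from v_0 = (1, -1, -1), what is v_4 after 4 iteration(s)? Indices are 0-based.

v_0 = (1, -1, -1).
v_1 = A·v_0 = (4, -1, 1).
v_2 = A·v_1 = (10, -1, 11).
v_3 = A·v_2 = (22, -1, 43).
v_4 = A·v_3 = (46, -1, 131).

v_4 = (46, -1, 131)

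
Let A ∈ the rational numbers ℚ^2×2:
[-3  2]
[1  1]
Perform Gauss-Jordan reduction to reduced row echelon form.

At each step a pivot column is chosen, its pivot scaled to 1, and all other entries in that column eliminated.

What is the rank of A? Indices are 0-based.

step 1: normalize row 0 (÷-3) = (1, -2/3)
  row 1: subtract 1×row0 = (0, 5/3)
step 2: normalize row 1 (÷5/3) = (0, 1)
  row 0: subtract -2/3×row1 = (1, 0)

rank = 2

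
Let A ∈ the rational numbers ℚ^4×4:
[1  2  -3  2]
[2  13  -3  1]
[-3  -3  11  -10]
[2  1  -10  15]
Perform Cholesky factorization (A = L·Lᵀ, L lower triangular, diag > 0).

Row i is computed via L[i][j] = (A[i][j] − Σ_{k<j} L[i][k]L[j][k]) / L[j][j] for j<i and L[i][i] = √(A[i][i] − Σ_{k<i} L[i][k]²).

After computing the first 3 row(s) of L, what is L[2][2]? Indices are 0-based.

L[2][2] = 1

Step 1: L[0][0] = √(1) = 1.
  L[1][0] = (2) / L[0][0] = 2.
Step 2: L[1][1] = √(9) = 3.
  L[2][0] = (-3) / L[0][0] = -3.
  L[2][1] = (3) / L[1][1] = 1.
Step 3: L[2][2] = √(1) = 1.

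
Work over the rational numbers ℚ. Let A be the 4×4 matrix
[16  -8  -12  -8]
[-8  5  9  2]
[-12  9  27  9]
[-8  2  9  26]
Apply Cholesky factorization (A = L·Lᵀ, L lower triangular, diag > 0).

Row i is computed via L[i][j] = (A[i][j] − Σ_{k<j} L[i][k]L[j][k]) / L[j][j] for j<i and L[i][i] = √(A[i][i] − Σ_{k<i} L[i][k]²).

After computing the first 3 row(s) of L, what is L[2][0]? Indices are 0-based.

L[2][0] = -3

Step 1: L[0][0] = √(16) = 4.
  L[1][0] = (-8) / L[0][0] = -2.
Step 2: L[1][1] = √(1) = 1.
  L[2][0] = (-12) / L[0][0] = -3.
  L[2][1] = (3) / L[1][1] = 3.
Step 3: L[2][2] = √(9) = 3.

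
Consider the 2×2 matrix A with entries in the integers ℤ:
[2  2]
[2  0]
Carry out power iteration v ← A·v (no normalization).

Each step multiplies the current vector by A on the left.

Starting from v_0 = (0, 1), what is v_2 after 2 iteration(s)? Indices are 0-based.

v_0 = (0, 1).
v_1 = A·v_0 = (2, 0).
v_2 = A·v_1 = (4, 4).

v_2 = (4, 4)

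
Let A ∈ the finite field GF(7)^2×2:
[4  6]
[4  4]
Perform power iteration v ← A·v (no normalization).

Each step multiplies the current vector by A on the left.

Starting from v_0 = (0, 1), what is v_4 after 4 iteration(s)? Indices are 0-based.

v_4 = (4, 0)

v_0 = (0, 1).
v_1 = A·v_0 = (6, 4).
v_2 = A·v_1 = (6, 5).
v_3 = A·v_2 = (5, 2).
v_4 = A·v_3 = (4, 0).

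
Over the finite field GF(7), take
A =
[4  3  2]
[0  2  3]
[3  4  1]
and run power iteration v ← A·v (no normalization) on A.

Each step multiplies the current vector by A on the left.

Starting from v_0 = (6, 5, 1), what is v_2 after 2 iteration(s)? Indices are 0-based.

v_2 = (1, 3, 4)

v_0 = (6, 5, 1).
v_1 = A·v_0 = (6, 6, 4).
v_2 = A·v_1 = (1, 3, 4).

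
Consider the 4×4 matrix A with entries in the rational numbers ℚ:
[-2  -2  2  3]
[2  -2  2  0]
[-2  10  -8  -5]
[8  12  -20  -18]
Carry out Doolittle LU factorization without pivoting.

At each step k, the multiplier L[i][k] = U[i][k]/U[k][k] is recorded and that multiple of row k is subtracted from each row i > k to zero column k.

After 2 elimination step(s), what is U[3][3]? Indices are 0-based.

k=0: U[0][0]=-2
  eliminate (1,0): mult=-1, new row 1: (0, -4, 4, 3); set L[1][0]=-1
  eliminate (2,0): mult=1, new row 2: (0, 12, -10, -8); set L[2][0]=1
  eliminate (3,0): mult=-4, new row 3: (0, 4, -12, -6); set L[3][0]=-4
k=1: U[1][1]=-4
  eliminate (2,1): mult=-3, new row 2: (0, 0, 2, 1); set L[2][1]=-3
  eliminate (3,1): mult=-1, new row 3: (0, 0, -8, -3); set L[3][1]=-1

U[3][3] = -3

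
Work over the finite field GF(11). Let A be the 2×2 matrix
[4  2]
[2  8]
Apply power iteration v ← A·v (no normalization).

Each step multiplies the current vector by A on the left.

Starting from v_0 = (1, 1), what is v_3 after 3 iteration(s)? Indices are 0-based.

v_3 = (8, 10)

v_0 = (1, 1).
v_1 = A·v_0 = (6, 10).
v_2 = A·v_1 = (0, 4).
v_3 = A·v_2 = (8, 10).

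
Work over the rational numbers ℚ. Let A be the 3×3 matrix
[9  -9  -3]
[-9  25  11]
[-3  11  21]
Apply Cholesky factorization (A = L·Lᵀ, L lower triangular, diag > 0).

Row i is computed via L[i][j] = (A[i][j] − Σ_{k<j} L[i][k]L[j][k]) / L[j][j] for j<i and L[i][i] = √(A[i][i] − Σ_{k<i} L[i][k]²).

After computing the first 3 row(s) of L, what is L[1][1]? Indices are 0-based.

L[1][1] = 4

Step 1: L[0][0] = √(9) = 3.
  L[1][0] = (-9) / L[0][0] = -3.
Step 2: L[1][1] = √(16) = 4.
  L[2][0] = (-3) / L[0][0] = -1.
  L[2][1] = (8) / L[1][1] = 2.
Step 3: L[2][2] = √(16) = 4.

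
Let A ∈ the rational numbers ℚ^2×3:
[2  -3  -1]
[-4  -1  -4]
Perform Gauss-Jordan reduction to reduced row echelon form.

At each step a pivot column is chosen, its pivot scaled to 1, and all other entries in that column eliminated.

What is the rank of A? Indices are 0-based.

rank = 2

step 1: normalize row 0 (÷2) = (1, -3/2, -1/2)
  row 1: subtract -4×row0 = (0, -7, -6)
step 2: normalize row 1 (÷-7) = (0, 1, 6/7)
  row 0: subtract -3/2×row1 = (1, 0, 11/14)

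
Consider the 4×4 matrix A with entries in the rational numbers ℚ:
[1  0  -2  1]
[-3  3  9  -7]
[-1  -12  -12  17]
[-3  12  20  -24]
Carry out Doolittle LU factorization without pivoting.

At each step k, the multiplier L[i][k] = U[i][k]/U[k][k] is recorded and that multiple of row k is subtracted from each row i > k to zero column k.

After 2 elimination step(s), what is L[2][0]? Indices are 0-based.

L[2][0] = -1

[col 0] pivot 1
  R1 -= -3*R0 → (0, 3, 3, -4)  (L[1][0] := -3)
  R2 -= -1*R0 → (0, -12, -14, 18)  (L[2][0] := -1)
  R3 -= -3*R0 → (0, 12, 14, -21)  (L[3][0] := -3)
[col 1] pivot 3
  R2 -= -4*R1 → (0, 0, -2, 2)  (L[2][1] := -4)
  R3 -= 4*R1 → (0, 0, 2, -5)  (L[3][1] := 4)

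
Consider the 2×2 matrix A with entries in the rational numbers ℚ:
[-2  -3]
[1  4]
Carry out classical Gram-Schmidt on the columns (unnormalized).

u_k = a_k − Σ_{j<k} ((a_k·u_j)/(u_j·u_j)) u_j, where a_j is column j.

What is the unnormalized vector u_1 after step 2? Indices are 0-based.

Step 1: u_0 = a_0 = (-2, 1).
Step 2: u_1 = a_1 − (2)·u_0 = (1, 2).

u_1 = (1, 2)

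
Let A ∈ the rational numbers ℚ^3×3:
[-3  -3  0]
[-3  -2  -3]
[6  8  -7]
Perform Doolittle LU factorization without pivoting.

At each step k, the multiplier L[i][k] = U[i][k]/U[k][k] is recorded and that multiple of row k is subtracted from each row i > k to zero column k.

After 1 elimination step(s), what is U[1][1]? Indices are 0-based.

U[1][1] = 1

[col 0] pivot -3
  R1 -= 1*R0 → (0, 1, -3)  (L[1][0] := 1)
  R2 -= -2*R0 → (0, 2, -7)  (L[2][0] := -2)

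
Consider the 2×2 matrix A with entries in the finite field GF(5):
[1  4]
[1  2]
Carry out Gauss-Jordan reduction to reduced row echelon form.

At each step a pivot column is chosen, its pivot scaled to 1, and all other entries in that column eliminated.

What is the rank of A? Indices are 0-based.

rank = 2

pivot(0,0)=1: scale R0 → (1, 4)
  clear (1,0): R1 −= (1)R0 → (0, 3)
pivot(1,1)=3: scale R1 → (0, 1)
  clear (0,1): R0 −= (4)R1 → (1, 0)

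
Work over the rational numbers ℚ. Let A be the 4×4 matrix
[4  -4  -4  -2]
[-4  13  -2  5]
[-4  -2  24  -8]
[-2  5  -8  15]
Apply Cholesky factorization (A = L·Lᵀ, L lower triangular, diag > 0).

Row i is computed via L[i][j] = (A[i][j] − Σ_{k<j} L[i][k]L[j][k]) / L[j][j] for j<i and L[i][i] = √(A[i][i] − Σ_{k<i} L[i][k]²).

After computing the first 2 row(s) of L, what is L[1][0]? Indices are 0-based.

L[1][0] = -2

Step 1: L[0][0] = √(4) = 2.
  L[1][0] = (-4) / L[0][0] = -2.
Step 2: L[1][1] = √(9) = 3.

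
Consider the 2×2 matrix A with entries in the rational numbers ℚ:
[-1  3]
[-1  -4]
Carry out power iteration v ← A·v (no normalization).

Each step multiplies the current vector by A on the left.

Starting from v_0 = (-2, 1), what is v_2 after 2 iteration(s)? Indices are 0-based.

v_2 = (-11, 3)

v_0 = (-2, 1).
v_1 = A·v_0 = (5, -2).
v_2 = A·v_1 = (-11, 3).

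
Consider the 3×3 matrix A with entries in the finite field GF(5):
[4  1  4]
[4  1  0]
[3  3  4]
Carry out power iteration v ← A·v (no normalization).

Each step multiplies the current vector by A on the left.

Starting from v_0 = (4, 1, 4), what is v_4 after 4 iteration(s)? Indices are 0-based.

v_0 = (4, 1, 4).
v_1 = A·v_0 = (3, 2, 1).
v_2 = A·v_1 = (3, 4, 4).
v_3 = A·v_2 = (2, 1, 2).
v_4 = A·v_3 = (2, 4, 2).

v_4 = (2, 4, 2)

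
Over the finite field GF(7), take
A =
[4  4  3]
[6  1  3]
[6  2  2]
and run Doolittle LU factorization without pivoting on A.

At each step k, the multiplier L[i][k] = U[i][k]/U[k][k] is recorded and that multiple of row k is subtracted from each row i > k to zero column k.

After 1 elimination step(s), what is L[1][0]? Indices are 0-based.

Step 1: pivot at (0,0) is 4.
  row1 ← row1 − (5)·row0  ⇒  L[1][0]=5, U row1=(0, 2, 2)
  row2 ← row2 − (5)·row0  ⇒  L[2][0]=5, U row2=(0, 3, 1)

L[1][0] = 5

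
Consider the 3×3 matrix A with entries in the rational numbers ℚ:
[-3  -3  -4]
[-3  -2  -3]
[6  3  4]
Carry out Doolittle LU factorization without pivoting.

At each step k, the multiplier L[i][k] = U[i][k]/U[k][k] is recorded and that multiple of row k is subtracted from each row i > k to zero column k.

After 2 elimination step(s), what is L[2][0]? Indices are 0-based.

L[2][0] = -2

[col 0] pivot -3
  R1 -= 1*R0 → (0, 1, 1)  (L[1][0] := 1)
  R2 -= -2*R0 → (0, -3, -4)  (L[2][0] := -2)
[col 1] pivot 1
  R2 -= -3*R1 → (0, 0, -1)  (L[2][1] := -3)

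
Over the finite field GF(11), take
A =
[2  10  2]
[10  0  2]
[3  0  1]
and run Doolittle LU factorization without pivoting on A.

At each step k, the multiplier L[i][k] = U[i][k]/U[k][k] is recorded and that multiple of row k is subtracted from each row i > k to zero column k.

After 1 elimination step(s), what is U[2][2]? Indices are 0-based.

U[2][2] = 9

k=0: U[0][0]=2
  eliminate (1,0): mult=5, new row 1: (0, 5, 3); set L[1][0]=5
  eliminate (2,0): mult=7, new row 2: (0, 7, 9); set L[2][0]=7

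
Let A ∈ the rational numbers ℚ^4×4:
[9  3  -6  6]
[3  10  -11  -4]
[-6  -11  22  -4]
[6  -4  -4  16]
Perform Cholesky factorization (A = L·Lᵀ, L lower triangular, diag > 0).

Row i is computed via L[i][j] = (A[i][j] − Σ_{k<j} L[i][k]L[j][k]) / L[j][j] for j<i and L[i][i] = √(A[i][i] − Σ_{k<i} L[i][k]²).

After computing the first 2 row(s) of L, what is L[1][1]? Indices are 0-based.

L[1][1] = 3

Step 1: L[0][0] = √(9) = 3.
  L[1][0] = (3) / L[0][0] = 1.
Step 2: L[1][1] = √(9) = 3.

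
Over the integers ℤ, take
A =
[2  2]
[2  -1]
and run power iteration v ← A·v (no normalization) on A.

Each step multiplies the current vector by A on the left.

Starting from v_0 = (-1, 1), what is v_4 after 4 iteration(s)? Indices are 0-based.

v_0 = (-1, 1).
v_1 = A·v_0 = (0, -3).
v_2 = A·v_1 = (-6, 3).
v_3 = A·v_2 = (-6, -15).
v_4 = A·v_3 = (-42, 3).

v_4 = (-42, 3)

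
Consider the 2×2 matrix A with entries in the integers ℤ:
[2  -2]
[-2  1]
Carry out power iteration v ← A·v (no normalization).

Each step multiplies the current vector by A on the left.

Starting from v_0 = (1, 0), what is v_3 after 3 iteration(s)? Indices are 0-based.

v_0 = (1, 0).
v_1 = A·v_0 = (2, -2).
v_2 = A·v_1 = (8, -6).
v_3 = A·v_2 = (28, -22).

v_3 = (28, -22)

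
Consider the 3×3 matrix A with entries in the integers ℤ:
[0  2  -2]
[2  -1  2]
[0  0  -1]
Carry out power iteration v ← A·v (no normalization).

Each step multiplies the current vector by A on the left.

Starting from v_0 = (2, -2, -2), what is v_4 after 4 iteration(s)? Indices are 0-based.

v_4 = (-16, 26, -2)

v_0 = (2, -2, -2).
v_1 = A·v_0 = (0, 2, 2).
v_2 = A·v_1 = (0, 2, -2).
v_3 = A·v_2 = (8, -6, 2).
v_4 = A·v_3 = (-16, 26, -2).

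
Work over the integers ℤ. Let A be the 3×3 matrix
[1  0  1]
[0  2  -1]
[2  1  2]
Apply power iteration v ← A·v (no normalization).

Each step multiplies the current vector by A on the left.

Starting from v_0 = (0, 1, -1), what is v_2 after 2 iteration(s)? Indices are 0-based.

v_0 = (0, 1, -1).
v_1 = A·v_0 = (-1, 3, -1).
v_2 = A·v_1 = (-2, 7, -1).

v_2 = (-2, 7, -1)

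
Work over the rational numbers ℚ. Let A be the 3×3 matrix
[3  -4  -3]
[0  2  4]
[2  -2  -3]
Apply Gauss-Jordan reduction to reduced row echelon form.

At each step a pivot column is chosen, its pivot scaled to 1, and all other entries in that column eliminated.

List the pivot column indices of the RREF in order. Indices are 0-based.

pivot(0,0)=3: scale R0 → (1, -4/3, -1)
  clear (2,0): R2 −= (2)R0 → (0, 2/3, -1)
pivot(1,1)=2: scale R1 → (0, 1, 2)
  clear (0,1): R0 −= (-4/3)R1 → (1, 0, 5/3)
  clear (2,1): R2 −= (2/3)R1 → (0, 0, -7/3)
pivot(2,2)=-7/3: scale R2 → (0, 0, 1)
  clear (0,2): R0 −= (5/3)R2 → (1, 0, 0)
  clear (1,2): R1 −= (2)R2 → (0, 1, 0)

pivot columns: 0, 1, 2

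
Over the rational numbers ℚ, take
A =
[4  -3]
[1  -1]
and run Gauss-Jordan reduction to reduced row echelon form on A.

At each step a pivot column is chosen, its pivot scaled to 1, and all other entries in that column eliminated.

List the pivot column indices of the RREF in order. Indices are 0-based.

pivot columns: 0, 1

pivot(0,0)=4: scale R0 → (1, -3/4)
  clear (1,0): R1 −= (1)R0 → (0, -1/4)
pivot(1,1)=-1/4: scale R1 → (0, 1)
  clear (0,1): R0 −= (-3/4)R1 → (1, 0)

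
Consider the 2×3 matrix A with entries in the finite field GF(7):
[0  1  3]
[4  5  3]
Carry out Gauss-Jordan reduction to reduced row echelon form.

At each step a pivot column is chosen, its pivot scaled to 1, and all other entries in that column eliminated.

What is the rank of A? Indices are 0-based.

pivot(0,0): swap R0↔R1
pivot(0,0)=4: scale R0 → (1, 3, 6)
pivot(1,1)=1: scale R1 → (0, 1, 3)
  clear (0,1): R0 −= (3)R1 → (1, 0, 4)

rank = 2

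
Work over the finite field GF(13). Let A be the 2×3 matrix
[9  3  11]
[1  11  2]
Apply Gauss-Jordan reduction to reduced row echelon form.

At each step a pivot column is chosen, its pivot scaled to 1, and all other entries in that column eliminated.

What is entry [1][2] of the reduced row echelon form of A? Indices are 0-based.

[1] R0 /= 9  ⇒  (1, 9, 7)
     R1 -= 1·R0  ⇒  (0, 2, 8)
[2] R1 /= 2  ⇒  (0, 1, 4)
     R0 -= 9·R1  ⇒  (1, 0, 10)

M[1][2] = 4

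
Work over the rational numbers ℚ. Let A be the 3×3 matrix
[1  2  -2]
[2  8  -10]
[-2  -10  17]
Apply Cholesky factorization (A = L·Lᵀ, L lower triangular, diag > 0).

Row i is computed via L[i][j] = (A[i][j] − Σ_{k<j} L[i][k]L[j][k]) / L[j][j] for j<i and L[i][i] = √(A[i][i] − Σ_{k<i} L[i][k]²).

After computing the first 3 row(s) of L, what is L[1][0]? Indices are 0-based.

Step 1: L[0][0] = √(1) = 1.
  L[1][0] = (2) / L[0][0] = 2.
Step 2: L[1][1] = √(4) = 2.
  L[2][0] = (-2) / L[0][0] = -2.
  L[2][1] = (-6) / L[1][1] = -3.
Step 3: L[2][2] = √(4) = 2.

L[1][0] = 2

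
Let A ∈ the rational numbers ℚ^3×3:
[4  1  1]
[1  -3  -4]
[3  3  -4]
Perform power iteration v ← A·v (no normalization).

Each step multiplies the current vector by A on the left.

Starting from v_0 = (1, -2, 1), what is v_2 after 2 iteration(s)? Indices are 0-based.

v_0 = (1, -2, 1).
v_1 = A·v_0 = (3, 3, -7).
v_2 = A·v_1 = (8, 22, 46).

v_2 = (8, 22, 46)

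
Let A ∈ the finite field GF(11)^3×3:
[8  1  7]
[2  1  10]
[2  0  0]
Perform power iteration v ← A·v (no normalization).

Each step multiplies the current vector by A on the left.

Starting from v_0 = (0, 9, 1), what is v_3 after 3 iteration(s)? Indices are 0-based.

v_3 = (10, 5, 8)

v_0 = (0, 9, 1).
v_1 = A·v_0 = (5, 8, 0).
v_2 = A·v_1 = (4, 7, 10).
v_3 = A·v_2 = (10, 5, 8).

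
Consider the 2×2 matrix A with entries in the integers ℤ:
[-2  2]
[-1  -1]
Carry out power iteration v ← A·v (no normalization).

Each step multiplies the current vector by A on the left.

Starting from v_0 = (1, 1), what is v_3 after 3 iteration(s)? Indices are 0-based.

v_3 = (12, 2)

v_0 = (1, 1).
v_1 = A·v_0 = (0, -2).
v_2 = A·v_1 = (-4, 2).
v_3 = A·v_2 = (12, 2).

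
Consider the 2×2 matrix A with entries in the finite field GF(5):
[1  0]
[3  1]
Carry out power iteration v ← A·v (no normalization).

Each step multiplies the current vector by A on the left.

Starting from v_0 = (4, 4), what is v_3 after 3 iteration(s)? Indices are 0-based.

v_0 = (4, 4).
v_1 = A·v_0 = (4, 1).
v_2 = A·v_1 = (4, 3).
v_3 = A·v_2 = (4, 0).

v_3 = (4, 0)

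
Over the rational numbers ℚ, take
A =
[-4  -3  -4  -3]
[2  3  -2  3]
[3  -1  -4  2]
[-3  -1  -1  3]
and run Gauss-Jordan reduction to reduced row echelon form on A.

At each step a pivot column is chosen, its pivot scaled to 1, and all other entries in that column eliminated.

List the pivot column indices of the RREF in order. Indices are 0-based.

[1] R0 /= -4  ⇒  (1, 3/4, 1, 3/4)
     R1 -= 2·R0  ⇒  (0, 3/2, -4, 3/2)
     R2 -= 3·R0  ⇒  (0, -13/4, -7, -1/4)
     R3 -= -3·R0  ⇒  (0, 5/4, 2, 21/4)
[2] R1 /= 3/2  ⇒  (0, 1, -8/3, 1)
     R0 -= 3/4·R1  ⇒  (1, 0, 3, 0)
     R2 -= -13/4·R1  ⇒  (0, 0, -47/3, 3)
     R3 -= 5/4·R1  ⇒  (0, 0, 16/3, 4)
[3] R2 /= -47/3  ⇒  (0, 0, 1, -9/47)
     R0 -= 3·R2  ⇒  (1, 0, 0, 27/47)
     R1 -= -8/3·R2  ⇒  (0, 1, 0, 23/47)
     R3 -= 16/3·R2  ⇒  (0, 0, 0, 236/47)
[4] R3 /= 236/47  ⇒  (0, 0, 0, 1)
     R0 -= 27/47·R3  ⇒  (1, 0, 0, 0)
     R1 -= 23/47·R3  ⇒  (0, 1, 0, 0)
     R2 -= -9/47·R3  ⇒  (0, 0, 1, 0)

pivot columns: 0, 1, 2, 3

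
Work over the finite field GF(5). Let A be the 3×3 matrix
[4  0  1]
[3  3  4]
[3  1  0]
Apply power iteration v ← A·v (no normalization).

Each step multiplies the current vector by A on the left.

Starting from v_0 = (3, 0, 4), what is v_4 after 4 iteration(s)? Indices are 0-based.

v_0 = (3, 0, 4).
v_1 = A·v_0 = (1, 0, 4).
v_2 = A·v_1 = (3, 4, 3).
v_3 = A·v_2 = (0, 3, 3).
v_4 = A·v_3 = (3, 1, 3).

v_4 = (3, 1, 3)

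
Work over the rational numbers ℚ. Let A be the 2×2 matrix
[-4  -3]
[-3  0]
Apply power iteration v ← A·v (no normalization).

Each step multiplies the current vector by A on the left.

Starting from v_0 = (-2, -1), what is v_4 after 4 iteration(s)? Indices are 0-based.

v_0 = (-2, -1).
v_1 = A·v_0 = (11, 6).
v_2 = A·v_1 = (-62, -33).
v_3 = A·v_2 = (347, 186).
v_4 = A·v_3 = (-1946, -1041).

v_4 = (-1946, -1041)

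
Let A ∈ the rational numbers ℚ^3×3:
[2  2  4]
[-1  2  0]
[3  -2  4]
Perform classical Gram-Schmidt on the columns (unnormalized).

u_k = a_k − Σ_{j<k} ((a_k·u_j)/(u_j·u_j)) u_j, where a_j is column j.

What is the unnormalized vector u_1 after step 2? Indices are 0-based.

Step 1: u_0 = a_0 = (2, -1, 3).
Step 2: u_1 = a_1 − (-2/7)·u_0 = (18/7, 12/7, -8/7).

u_1 = (18/7, 12/7, -8/7)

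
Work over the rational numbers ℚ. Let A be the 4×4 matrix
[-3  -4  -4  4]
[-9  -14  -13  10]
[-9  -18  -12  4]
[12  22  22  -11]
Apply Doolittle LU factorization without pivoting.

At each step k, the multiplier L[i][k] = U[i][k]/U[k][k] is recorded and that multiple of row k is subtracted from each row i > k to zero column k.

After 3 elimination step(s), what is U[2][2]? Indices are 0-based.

Step 1: pivot at (0,0) is -3.
  row1 ← row1 − (3)·row0  ⇒  L[1][0]=3, U row1=(0, -2, -1, -2)
  row2 ← row2 − (3)·row0  ⇒  L[2][0]=3, U row2=(0, -6, 0, -8)
  row3 ← row3 − (-4)·row0  ⇒  L[3][0]=-4, U row3=(0, 6, 6, 5)
Step 2: pivot at (1,1) is -2.
  row2 ← row2 − (3)·row1  ⇒  L[2][1]=3, U row2=(0, 0, 3, -2)
  row3 ← row3 − (-3)·row1  ⇒  L[3][1]=-3, U row3=(0, 0, 3, -1)
Step 3: pivot at (2,2) is 3.
  row3 ← row3 − (1)·row2  ⇒  L[3][2]=1, U row3=(0, 0, 0, 1)

U[2][2] = 3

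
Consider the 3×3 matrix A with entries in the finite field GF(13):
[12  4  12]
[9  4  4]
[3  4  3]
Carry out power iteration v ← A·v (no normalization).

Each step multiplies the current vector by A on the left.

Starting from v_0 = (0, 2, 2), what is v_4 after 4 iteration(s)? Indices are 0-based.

v_0 = (0, 2, 2).
v_1 = A·v_0 = (6, 3, 1).
v_2 = A·v_1 = (5, 5, 7).
v_3 = A·v_2 = (8, 2, 4).
v_4 = A·v_3 = (9, 5, 5).

v_4 = (9, 5, 5)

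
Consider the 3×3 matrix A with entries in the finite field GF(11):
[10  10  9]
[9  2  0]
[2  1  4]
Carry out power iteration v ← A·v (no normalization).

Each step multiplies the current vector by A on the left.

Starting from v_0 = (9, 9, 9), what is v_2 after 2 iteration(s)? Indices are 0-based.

v_0 = (9, 9, 9).
v_1 = A·v_0 = (8, 0, 8).
v_2 = A·v_1 = (9, 6, 4).

v_2 = (9, 6, 4)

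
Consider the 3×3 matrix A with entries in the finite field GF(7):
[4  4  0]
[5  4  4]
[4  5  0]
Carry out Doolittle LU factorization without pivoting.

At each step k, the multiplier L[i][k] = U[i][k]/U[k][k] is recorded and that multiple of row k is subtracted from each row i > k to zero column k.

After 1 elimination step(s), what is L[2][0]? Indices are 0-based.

L[2][0] = 1

k=0: U[0][0]=4
  eliminate (1,0): mult=3, new row 1: (0, 6, 4); set L[1][0]=3
  eliminate (2,0): mult=1, new row 2: (0, 1, 0); set L[2][0]=1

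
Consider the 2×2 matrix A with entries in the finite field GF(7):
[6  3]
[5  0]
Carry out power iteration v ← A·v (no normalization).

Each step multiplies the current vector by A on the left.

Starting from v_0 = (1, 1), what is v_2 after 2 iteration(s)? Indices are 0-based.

v_0 = (1, 1).
v_1 = A·v_0 = (2, 5).
v_2 = A·v_1 = (6, 3).

v_2 = (6, 3)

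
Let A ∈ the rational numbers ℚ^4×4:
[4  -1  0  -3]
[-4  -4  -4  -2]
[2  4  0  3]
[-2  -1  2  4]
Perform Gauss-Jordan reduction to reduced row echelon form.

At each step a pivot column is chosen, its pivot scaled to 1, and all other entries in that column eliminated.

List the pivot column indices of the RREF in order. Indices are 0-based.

step 1: normalize row 0 (÷4) = (1, -1/4, 0, -3/4)
  row 1: subtract -4×row0 = (0, -5, -4, -5)
  row 2: subtract 2×row0 = (0, 9/2, 0, 9/2)
  row 3: subtract -2×row0 = (0, -3/2, 2, 5/2)
step 2: normalize row 1 (÷-5) = (0, 1, 4/5, 1)
  row 0: subtract -1/4×row1 = (1, 0, 1/5, -1/2)
  row 2: subtract 9/2×row1 = (0, 0, -18/5, 0)
  row 3: subtract -3/2×row1 = (0, 0, 16/5, 4)
step 3: normalize row 2 (÷-18/5) = (0, 0, 1, 0)
  row 0: subtract 1/5×row2 = (1, 0, 0, -1/2)
  row 1: subtract 4/5×row2 = (0, 1, 0, 1)
  row 3: subtract 16/5×row2 = (0, 0, 0, 4)
step 4: normalize row 3 (÷4) = (0, 0, 0, 1)
  row 0: subtract -1/2×row3 = (1, 0, 0, 0)
  row 1: subtract 1×row3 = (0, 1, 0, 0)

pivot columns: 0, 1, 2, 3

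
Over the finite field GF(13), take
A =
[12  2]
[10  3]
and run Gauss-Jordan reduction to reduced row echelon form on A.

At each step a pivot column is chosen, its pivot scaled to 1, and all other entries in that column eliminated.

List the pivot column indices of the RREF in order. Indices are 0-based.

[1] R0 /= 12  ⇒  (1, 11)
     R1 -= 10·R0  ⇒  (0, 10)
[2] R1 /= 10  ⇒  (0, 1)
     R0 -= 11·R1  ⇒  (1, 0)

pivot columns: 0, 1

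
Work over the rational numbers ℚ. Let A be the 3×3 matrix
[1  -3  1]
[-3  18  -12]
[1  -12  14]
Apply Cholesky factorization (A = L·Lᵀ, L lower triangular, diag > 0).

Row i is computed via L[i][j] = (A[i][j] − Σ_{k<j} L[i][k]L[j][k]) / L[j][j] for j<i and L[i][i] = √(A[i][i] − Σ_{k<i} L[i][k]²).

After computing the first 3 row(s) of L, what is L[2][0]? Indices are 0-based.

L[2][0] = 1

Step 1: L[0][0] = √(1) = 1.
  L[1][0] = (-3) / L[0][0] = -3.
Step 2: L[1][1] = √(9) = 3.
  L[2][0] = (1) / L[0][0] = 1.
  L[2][1] = (-9) / L[1][1] = -3.
Step 3: L[2][2] = √(4) = 2.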